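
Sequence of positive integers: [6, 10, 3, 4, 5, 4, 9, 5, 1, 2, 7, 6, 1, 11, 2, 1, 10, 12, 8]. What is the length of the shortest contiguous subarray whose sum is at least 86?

add 6: running sum 6 < 86
add 10: running sum 16 < 86
add 3: running sum 19 < 86
add 4: running sum 23 < 86
add 5: running sum 28 < 86
add 4: running sum 32 < 86
add 9: running sum 41 < 86
add 5: running sum 46 < 86
add 1: running sum 47 < 86
add 2: running sum 49 < 86
add 7: running sum 56 < 86
add 6: running sum 62 < 86
add 1: running sum 63 < 86
add 11: running sum 74 < 86
add 2: running sum 76 < 86
add 1: running sum 77 < 86
add 10: shortest ending here [6, 10, 3, 4, 5, 4, 9, 5, 1, 2, 7, 6, 1, 11, 2, 1, 10] sum 87, len 17
add 12: shortest ending here [10, 3, 4, 5, 4, 9, 5, 1, 2, 7, 6, 1, 11, 2, 1, 10, 12] sum 93, len 17
add 8: shortest ending here [4, 5, 4, 9, 5, 1, 2, 7, 6, 1, 11, 2, 1, 10, 12, 8] sum 88, len 16
Shortest qualifying length: 16.

16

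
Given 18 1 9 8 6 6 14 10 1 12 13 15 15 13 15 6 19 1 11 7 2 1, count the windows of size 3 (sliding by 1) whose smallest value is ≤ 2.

10

(18, 1, 9) → min 1  ≤ 2 ✓
(1, 9, 8) → min 1  ≤ 2 ✓
(9, 8, 6) → min 6
(8, 6, 6) → min 6
(6, 6, 14) → min 6
(6, 14, 10) → min 6
(14, 10, 1) → min 1  ≤ 2 ✓
(10, 1, 12) → min 1  ≤ 2 ✓
(1, 12, 13) → min 1  ≤ 2 ✓
(12, 13, 15) → min 12
(13, 15, 15) → min 13
(15, 15, 13) → min 13
(15, 13, 15) → min 13
(13, 15, 6) → min 6
(15, 6, 19) → min 6
(6, 19, 1) → min 1  ≤ 2 ✓
(19, 1, 11) → min 1  ≤ 2 ✓
(1, 11, 7) → min 1  ≤ 2 ✓
(11, 7, 2) → min 2  ≤ 2 ✓
(7, 2, 1) → min 1  ≤ 2 ✓
10 windows satisfy the condition.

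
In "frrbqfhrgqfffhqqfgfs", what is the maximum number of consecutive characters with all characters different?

add f: [f] len 1
add r: [f, r] len 2
add r (repeat r, move left end past it): [r] len 1
add b: [r, b] len 2
add q: [r, b, q] len 3
add f: [r, b, q, f] len 4
add h: [r, b, q, f, h] len 5
add r (repeat r, move left end past it): [b, q, f, h, r] len 5
add g: [b, q, f, h, r, g] len 6
add q (repeat q, move left end past it): [f, h, r, g, q] len 5
add f (repeat f, move left end past it): [h, r, g, q, f] len 5
add f (repeat f, move left end past it): [f] len 1
add f (repeat f, move left end past it): [f] len 1
add h: [f, h] len 2
add q: [f, h, q] len 3
add q (repeat q, move left end past it): [q] len 1
add f: [q, f] len 2
add g: [q, f, g] len 3
add f (repeat f, move left end past it): [g, f] len 2
add s: [g, f, s] len 3
Longest all-distinct length: 6.

6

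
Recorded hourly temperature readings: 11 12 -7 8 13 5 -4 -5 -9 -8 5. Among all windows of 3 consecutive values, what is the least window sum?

Window sums for each of the 9 positions:
(11, 12, -7) → sum 16
(12, -7, 8) → sum 13
(-7, 8, 13) → sum 14
(8, 13, 5) → sum 26
(13, 5, -4) → sum 14
(5, -4, -5) → sum -4
(-4, -5, -9) → sum -18
(-5, -9, -8) → sum -22
(-9, -8, 5) → sum -12
Least of these is -22.

-22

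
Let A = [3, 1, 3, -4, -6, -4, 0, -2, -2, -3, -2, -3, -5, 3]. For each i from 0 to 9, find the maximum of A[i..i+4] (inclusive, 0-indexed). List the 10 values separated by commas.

3 1 3 -4 -6 → max 3
1 3 -4 -6 -4 → max 3
3 -4 -6 -4 0 → max 3
-4 -6 -4 0 -2 → max 0
-6 -4 0 -2 -2 → max 0
-4 0 -2 -2 -3 → max 0
0 -2 -2 -3 -2 → max 0
-2 -2 -3 -2 -3 → max -2
-2 -3 -2 -3 -5 → max -2
-3 -2 -3 -5 3 → max 3

3, 3, 3, 0, 0, 0, 0, -2, -2, 3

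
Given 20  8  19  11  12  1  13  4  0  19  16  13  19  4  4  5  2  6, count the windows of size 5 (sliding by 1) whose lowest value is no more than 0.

[20, 8, 19, 11, 12] → min 8
[8, 19, 11, 12, 1] → min 1
[19, 11, 12, 1, 13] → min 1
[11, 12, 1, 13, 4] → min 1
[12, 1, 13, 4, 0] → min 0  ≤ 0 ✓
[1, 13, 4, 0, 19] → min 0  ≤ 0 ✓
[13, 4, 0, 19, 16] → min 0  ≤ 0 ✓
[4, 0, 19, 16, 13] → min 0  ≤ 0 ✓
[0, 19, 16, 13, 19] → min 0  ≤ 0 ✓
[19, 16, 13, 19, 4] → min 4
[16, 13, 19, 4, 4] → min 4
[13, 19, 4, 4, 5] → min 4
[19, 4, 4, 5, 2] → min 2
[4, 4, 5, 2, 6] → min 2
5 windows satisfy the condition.

5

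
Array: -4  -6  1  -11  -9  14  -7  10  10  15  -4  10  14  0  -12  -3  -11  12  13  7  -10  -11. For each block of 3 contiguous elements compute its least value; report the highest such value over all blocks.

10

Window mins for each of the 20 positions:
[-4, -6, 1] → min -6
[-6, 1, -11] → min -11
[1, -11, -9] → min -11
[-11, -9, 14] → min -11
[-9, 14, -7] → min -9
[14, -7, 10] → min -7
[-7, 10, 10] → min -7
[10, 10, 15] → min 10
[10, 15, -4] → min -4
[15, -4, 10] → min -4
[-4, 10, 14] → min -4
[10, 14, 0] → min 0
[14, 0, -12] → min -12
[0, -12, -3] → min -12
[-12, -3, -11] → min -12
[-3, -11, 12] → min -11
[-11, 12, 13] → min -11
[12, 13, 7] → min 7
[13, 7, -10] → min -10
[7, -10, -11] → min -11
Highest of these is 10.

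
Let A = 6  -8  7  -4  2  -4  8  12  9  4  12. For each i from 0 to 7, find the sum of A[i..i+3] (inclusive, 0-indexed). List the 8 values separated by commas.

[6, -8, 7, -4] → sum 1
[-8, 7, -4, 2] → sum -3
[7, -4, 2, -4] → sum 1
[-4, 2, -4, 8] → sum 2
[2, -4, 8, 12] → sum 18
[-4, 8, 12, 9] → sum 25
[8, 12, 9, 4] → sum 33
[12, 9, 4, 12] → sum 37

1, -3, 1, 2, 18, 25, 33, 37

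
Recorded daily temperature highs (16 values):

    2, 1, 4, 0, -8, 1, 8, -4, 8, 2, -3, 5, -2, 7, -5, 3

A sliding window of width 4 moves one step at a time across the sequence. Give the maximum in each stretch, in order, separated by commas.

2 1 4 0 → max 4
1 4 0 -8 → max 4
4 0 -8 1 → max 4
0 -8 1 8 → max 8
-8 1 8 -4 → max 8
1 8 -4 8 → max 8
8 -4 8 2 → max 8
-4 8 2 -3 → max 8
8 2 -3 5 → max 8
2 -3 5 -2 → max 5
-3 5 -2 7 → max 7
5 -2 7 -5 → max 7
-2 7 -5 3 → max 7

4, 4, 4, 8, 8, 8, 8, 8, 8, 5, 7, 7, 7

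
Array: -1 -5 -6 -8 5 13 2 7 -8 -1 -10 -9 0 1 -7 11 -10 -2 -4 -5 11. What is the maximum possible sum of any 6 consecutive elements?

18

[-1, -5, -6, -8, 5, 13] → sum -2
[-5, -6, -8, 5, 13, 2] → sum 1
[-6, -8, 5, 13, 2, 7] → sum 13
[-8, 5, 13, 2, 7, -8] → sum 11
[5, 13, 2, 7, -8, -1] → sum 18
[13, 2, 7, -8, -1, -10] → sum 3
[2, 7, -8, -1, -10, -9] → sum -19
[7, -8, -1, -10, -9, 0] → sum -21
[-8, -1, -10, -9, 0, 1] → sum -27
[-1, -10, -9, 0, 1, -7] → sum -26
[-10, -9, 0, 1, -7, 11] → sum -14
[-9, 0, 1, -7, 11, -10] → sum -14
[0, 1, -7, 11, -10, -2] → sum -7
[1, -7, 11, -10, -2, -4] → sum -11
[-7, 11, -10, -2, -4, -5] → sum -17
[11, -10, -2, -4, -5, 11] → sum 1
Maximum of these is 18.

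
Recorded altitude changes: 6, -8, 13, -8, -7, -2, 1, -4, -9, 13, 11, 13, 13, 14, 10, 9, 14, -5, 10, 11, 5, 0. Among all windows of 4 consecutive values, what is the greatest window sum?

51

6 -8 13 -8 → sum 3
-8 13 -8 -7 → sum -10
13 -8 -7 -2 → sum -4
-8 -7 -2 1 → sum -16
-7 -2 1 -4 → sum -12
-2 1 -4 -9 → sum -14
1 -4 -9 13 → sum 1
-4 -9 13 11 → sum 11
-9 13 11 13 → sum 28
13 11 13 13 → sum 50
11 13 13 14 → sum 51
13 13 14 10 → sum 50
13 14 10 9 → sum 46
14 10 9 14 → sum 47
10 9 14 -5 → sum 28
9 14 -5 10 → sum 28
14 -5 10 11 → sum 30
-5 10 11 5 → sum 21
10 11 5 0 → sum 26
Greatest of these is 51.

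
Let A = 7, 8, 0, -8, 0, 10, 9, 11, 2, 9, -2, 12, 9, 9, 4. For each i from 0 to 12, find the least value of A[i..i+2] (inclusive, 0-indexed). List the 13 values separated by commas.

[7, 8, 0] → min 0
[8, 0, -8] → min -8
[0, -8, 0] → min -8
[-8, 0, 10] → min -8
[0, 10, 9] → min 0
[10, 9, 11] → min 9
[9, 11, 2] → min 2
[11, 2, 9] → min 2
[2, 9, -2] → min -2
[9, -2, 12] → min -2
[-2, 12, 9] → min -2
[12, 9, 9] → min 9
[9, 9, 4] → min 4

0, -8, -8, -8, 0, 9, 2, 2, -2, -2, -2, 9, 4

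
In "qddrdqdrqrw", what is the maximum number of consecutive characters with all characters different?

add q: [q] len 1
add d: [q, d] len 2
add d (repeat d, move left end past it): [d] len 1
add r: [d, r] len 2
add d (repeat d, move left end past it): [r, d] len 2
add q: [r, d, q] len 3
add d (repeat d, move left end past it): [q, d] len 2
add r: [q, d, r] len 3
add q (repeat q, move left end past it): [d, r, q] len 3
add r (repeat r, move left end past it): [q, r] len 2
add w: [q, r, w] len 3
Longest all-distinct length: 3.

3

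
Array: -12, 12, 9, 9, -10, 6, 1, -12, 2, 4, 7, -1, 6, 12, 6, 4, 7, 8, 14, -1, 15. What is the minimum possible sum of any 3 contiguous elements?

Window sums for each of the 19 positions:
[-12, 12, 9] → sum 9
[12, 9, 9] → sum 30
[9, 9, -10] → sum 8
[9, -10, 6] → sum 5
[-10, 6, 1] → sum -3
[6, 1, -12] → sum -5
[1, -12, 2] → sum -9
[-12, 2, 4] → sum -6
[2, 4, 7] → sum 13
[4, 7, -1] → sum 10
[7, -1, 6] → sum 12
[-1, 6, 12] → sum 17
[6, 12, 6] → sum 24
[12, 6, 4] → sum 22
[6, 4, 7] → sum 17
[4, 7, 8] → sum 19
[7, 8, 14] → sum 29
[8, 14, -1] → sum 21
[14, -1, 15] → sum 28
Minimum of these is -9.

-9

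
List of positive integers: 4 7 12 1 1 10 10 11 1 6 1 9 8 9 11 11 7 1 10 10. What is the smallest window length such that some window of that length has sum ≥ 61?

Extend right; whenever the sum reaches 61, record the length and shrink from the left:
add 4: running sum 4 < 61
add 7: running sum 11 < 61
add 12: running sum 23 < 61
add 1: running sum 24 < 61
add 1: running sum 25 < 61
add 10: running sum 35 < 61
add 10: running sum 45 < 61
add 11: running sum 56 < 61
add 1: running sum 57 < 61
end 9: [4, 7, 12, 1, 1, 10, 10, 11, 1, 6] sum 63, len 10
end 10: [4, 7, 12, 1, 1, 10, 10, 11, 1, 6, 1] sum 64, len 11
end 11: [12, 1, 1, 10, 10, 11, 1, 6, 1, 9] sum 62, len 10
end 12: [12, 1, 1, 10, 10, 11, 1, 6, 1, 9, 8] sum 70, len 11
end 13: [10, 10, 11, 1, 6, 1, 9, 8, 9] sum 65, len 9
end 14: [10, 11, 1, 6, 1, 9, 8, 9, 11] sum 66, len 9
end 15: [11, 1, 6, 1, 9, 8, 9, 11, 11] sum 67, len 9
end 16: [6, 1, 9, 8, 9, 11, 11, 7] sum 62, len 8
end 17: [6, 1, 9, 8, 9, 11, 11, 7, 1] sum 63, len 9
end 18: [9, 8, 9, 11, 11, 7, 1, 10] sum 66, len 8
end 19: [8, 9, 11, 11, 7, 1, 10, 10] sum 67, len 8
Shortest qualifying length: 8.

8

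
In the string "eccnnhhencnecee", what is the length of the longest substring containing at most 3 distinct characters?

8

Extend right; when distinct count exceeds 3, shrink from the left:
[e] 1 distinct, len 1
[e, c] 2 distinct, len 2
[e, c, c] 2 distinct, len 3
[e, c, c, n] 3 distinct, len 4
[e, c, c, n, n] 3 distinct, len 5
[c, c, n, n, h] 3 distinct, len 5
[c, c, n, n, h, h] 3 distinct, len 6
[n, n, h, h, e] 3 distinct, len 5
[n, n, h, h, e, n] 3 distinct, len 6
[e, n, c] 3 distinct, len 3
[e, n, c, n] 3 distinct, len 4
[e, n, c, n, e] 3 distinct, len 5
[e, n, c, n, e, c] 3 distinct, len 6
[e, n, c, n, e, c, e] 3 distinct, len 7
[e, n, c, n, e, c, e, e] 3 distinct, len 8
Longest length with ≤3 distinct: 8.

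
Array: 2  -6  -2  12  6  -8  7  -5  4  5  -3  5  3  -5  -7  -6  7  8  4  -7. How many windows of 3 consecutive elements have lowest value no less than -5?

8

[2, -6, -2] → min -6
[-6, -2, 12] → min -6
[-2, 12, 6] → min -2  ≥ -5 ✓
[12, 6, -8] → min -8
[6, -8, 7] → min -8
[-8, 7, -5] → min -8
[7, -5, 4] → min -5  ≥ -5 ✓
[-5, 4, 5] → min -5  ≥ -5 ✓
[4, 5, -3] → min -3  ≥ -5 ✓
[5, -3, 5] → min -3  ≥ -5 ✓
[-3, 5, 3] → min -3  ≥ -5 ✓
[5, 3, -5] → min -5  ≥ -5 ✓
[3, -5, -7] → min -7
[-5, -7, -6] → min -7
[-7, -6, 7] → min -7
[-6, 7, 8] → min -6
[7, 8, 4] → min 4  ≥ -5 ✓
[8, 4, -7] → min -7
8 windows satisfy the condition.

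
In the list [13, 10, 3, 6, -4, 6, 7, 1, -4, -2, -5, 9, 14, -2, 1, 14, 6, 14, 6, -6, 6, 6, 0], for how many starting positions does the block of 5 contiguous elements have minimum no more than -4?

15

[13, 10, 3, 6, -4] → min -4  ≤ -4 ✓
[10, 3, 6, -4, 6] → min -4  ≤ -4 ✓
[3, 6, -4, 6, 7] → min -4  ≤ -4 ✓
[6, -4, 6, 7, 1] → min -4  ≤ -4 ✓
[-4, 6, 7, 1, -4] → min -4  ≤ -4 ✓
[6, 7, 1, -4, -2] → min -4  ≤ -4 ✓
[7, 1, -4, -2, -5] → min -5  ≤ -4 ✓
[1, -4, -2, -5, 9] → min -5  ≤ -4 ✓
[-4, -2, -5, 9, 14] → min -5  ≤ -4 ✓
[-2, -5, 9, 14, -2] → min -5  ≤ -4 ✓
[-5, 9, 14, -2, 1] → min -5  ≤ -4 ✓
[9, 14, -2, 1, 14] → min -2
[14, -2, 1, 14, 6] → min -2
[-2, 1, 14, 6, 14] → min -2
[1, 14, 6, 14, 6] → min 1
[14, 6, 14, 6, -6] → min -6  ≤ -4 ✓
[6, 14, 6, -6, 6] → min -6  ≤ -4 ✓
[14, 6, -6, 6, 6] → min -6  ≤ -4 ✓
[6, -6, 6, 6, 0] → min -6  ≤ -4 ✓
15 windows satisfy the condition.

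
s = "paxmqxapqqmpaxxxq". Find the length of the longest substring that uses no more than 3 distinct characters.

[p] 1 distinct, len 1
[p, a] 2 distinct, len 2
[p, a, x] 3 distinct, len 3
[a, x, m] 3 distinct, len 3
[x, m, q] 3 distinct, len 3
[x, m, q, x] 3 distinct, len 4
[q, x, a] 3 distinct, len 3
[x, a, p] 3 distinct, len 3
[a, p, q] 3 distinct, len 3
[a, p, q, q] 3 distinct, len 4
[p, q, q, m] 3 distinct, len 4
[p, q, q, m, p] 3 distinct, len 5
[m, p, a] 3 distinct, len 3
[p, a, x] 3 distinct, len 3
[p, a, x, x] 3 distinct, len 4
[p, a, x, x, x] 3 distinct, len 5
[a, x, x, x, q] 3 distinct, len 5
Longest length with ≤3 distinct: 5.

5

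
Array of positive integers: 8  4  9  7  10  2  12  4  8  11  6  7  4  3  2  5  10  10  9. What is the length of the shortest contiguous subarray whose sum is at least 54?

Extend right; whenever the sum reaches 54, record the length and shrink from the left:
add 8: running sum 8 < 54
add 4: running sum 12 < 54
add 9: running sum 21 < 54
add 7: running sum 28 < 54
add 10: running sum 38 < 54
add 2: running sum 40 < 54
add 12: running sum 52 < 54
add 4: shortest ending here [8, 4, 9, 7, 10, 2, 12, 4] sum 56, len 8
add 8: shortest ending here [4, 9, 7, 10, 2, 12, 4, 8] sum 56, len 8
add 11: shortest ending here [7, 10, 2, 12, 4, 8, 11] sum 54, len 7
add 6: shortest ending here [7, 10, 2, 12, 4, 8, 11, 6] sum 60, len 8
add 7: shortest ending here [10, 2, 12, 4, 8, 11, 6, 7] sum 60, len 8
add 4: shortest ending here [2, 12, 4, 8, 11, 6, 7, 4] sum 54, len 8
add 3: shortest ending here [12, 4, 8, 11, 6, 7, 4, 3] sum 55, len 8
add 2: shortest ending here [12, 4, 8, 11, 6, 7, 4, 3, 2] sum 57, len 9
add 5: shortest ending here [12, 4, 8, 11, 6, 7, 4, 3, 2, 5] sum 62, len 10
add 10: shortest ending here [8, 11, 6, 7, 4, 3, 2, 5, 10] sum 56, len 9
add 10: shortest ending here [11, 6, 7, 4, 3, 2, 5, 10, 10] sum 58, len 9
add 9: shortest ending here [6, 7, 4, 3, 2, 5, 10, 10, 9] sum 56, len 9
Shortest qualifying length: 7.

7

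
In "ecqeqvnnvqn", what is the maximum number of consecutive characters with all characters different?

[e] len 1
[e, c] len 2
[e, c, q] len 3
[c, q, e] len 3
[e, q] len 2
[e, q, v] len 3
[e, q, v, n] len 4
[n] len 1
[n, v] len 2
[n, v, q] len 3
[v, q, n] len 3
Longest all-distinct length: 4.

4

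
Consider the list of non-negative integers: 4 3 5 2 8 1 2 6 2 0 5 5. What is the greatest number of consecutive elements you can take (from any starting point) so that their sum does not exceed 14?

5

[4] sum 4 len 1
[4, 3] sum 7 len 2
[4, 3, 5] sum 12 len 3
[4, 3, 5, 2] sum 14 len 4
[2, 8] sum 10 len 2
[2, 8, 1] sum 11 len 3
[2, 8, 1, 2] sum 13 len 4
[1, 2, 6] sum 9 len 3
[1, 2, 6, 2] sum 11 len 4
[1, 2, 6, 2, 0] sum 11 len 5
[6, 2, 0, 5] sum 13 len 4
[2, 0, 5, 5] sum 12 len 4
Longest length seen: 5.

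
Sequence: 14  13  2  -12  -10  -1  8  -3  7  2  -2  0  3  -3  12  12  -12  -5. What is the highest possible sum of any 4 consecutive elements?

Each size-4 window and its sum:
(14, 13, 2, -12) → sum 17
(13, 2, -12, -10) → sum -7
(2, -12, -10, -1) → sum -21
(-12, -10, -1, 8) → sum -15
(-10, -1, 8, -3) → sum -6
(-1, 8, -3, 7) → sum 11
(8, -3, 7, 2) → sum 14
(-3, 7, 2, -2) → sum 4
(7, 2, -2, 0) → sum 7
(2, -2, 0, 3) → sum 3
(-2, 0, 3, -3) → sum -2
(0, 3, -3, 12) → sum 12
(3, -3, 12, 12) → sum 24
(-3, 12, 12, -12) → sum 9
(12, 12, -12, -5) → sum 7
Highest of these is 24.

24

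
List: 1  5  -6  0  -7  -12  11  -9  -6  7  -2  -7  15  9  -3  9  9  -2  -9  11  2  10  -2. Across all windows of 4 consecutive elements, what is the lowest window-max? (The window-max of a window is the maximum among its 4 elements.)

[1, 5, -6, 0] → max 5
[5, -6, 0, -7] → max 5
[-6, 0, -7, -12] → max 0
[0, -7, -12, 11] → max 11
[-7, -12, 11, -9] → max 11
[-12, 11, -9, -6] → max 11
[11, -9, -6, 7] → max 11
[-9, -6, 7, -2] → max 7
[-6, 7, -2, -7] → max 7
[7, -2, -7, 15] → max 15
[-2, -7, 15, 9] → max 15
[-7, 15, 9, -3] → max 15
[15, 9, -3, 9] → max 15
[9, -3, 9, 9] → max 9
[-3, 9, 9, -2] → max 9
[9, 9, -2, -9] → max 9
[9, -2, -9, 11] → max 11
[-2, -9, 11, 2] → max 11
[-9, 11, 2, 10] → max 11
[11, 2, 10, -2] → max 11
Lowest of these is 0.

0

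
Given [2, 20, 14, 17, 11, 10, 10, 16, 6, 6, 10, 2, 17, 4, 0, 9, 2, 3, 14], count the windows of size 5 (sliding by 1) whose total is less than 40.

6

(2, 20, 14, 17, 11) → sum 64
(20, 14, 17, 11, 10) → sum 72
(14, 17, 11, 10, 10) → sum 62
(17, 11, 10, 10, 16) → sum 64
(11, 10, 10, 16, 6) → sum 53
(10, 10, 16, 6, 6) → sum 48
(10, 16, 6, 6, 10) → sum 48
(16, 6, 6, 10, 2) → sum 40
(6, 6, 10, 2, 17) → sum 41
(6, 10, 2, 17, 4) → sum 39  < 40 ✓
(10, 2, 17, 4, 0) → sum 33  < 40 ✓
(2, 17, 4, 0, 9) → sum 32  < 40 ✓
(17, 4, 0, 9, 2) → sum 32  < 40 ✓
(4, 0, 9, 2, 3) → sum 18  < 40 ✓
(0, 9, 2, 3, 14) → sum 28  < 40 ✓
6 windows satisfy the condition.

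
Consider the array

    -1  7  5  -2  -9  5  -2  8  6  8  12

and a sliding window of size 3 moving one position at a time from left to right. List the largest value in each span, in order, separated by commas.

Sliding a size-3 window across the 11 values:
(-1, 7, 5) → max 7
(7, 5, -2) → max 7
(5, -2, -9) → max 5
(-2, -9, 5) → max 5
(-9, 5, -2) → max 5
(5, -2, 8) → max 8
(-2, 8, 6) → max 8
(8, 6, 8) → max 8
(6, 8, 12) → max 12

7, 7, 5, 5, 5, 8, 8, 8, 12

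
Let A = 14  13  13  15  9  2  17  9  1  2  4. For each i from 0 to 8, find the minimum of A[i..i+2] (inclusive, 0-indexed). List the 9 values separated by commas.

(14, 13, 13) → min 13
(13, 13, 15) → min 13
(13, 15, 9) → min 9
(15, 9, 2) → min 2
(9, 2, 17) → min 2
(2, 17, 9) → min 2
(17, 9, 1) → min 1
(9, 1, 2) → min 1
(1, 2, 4) → min 1

13, 13, 9, 2, 2, 2, 1, 1, 1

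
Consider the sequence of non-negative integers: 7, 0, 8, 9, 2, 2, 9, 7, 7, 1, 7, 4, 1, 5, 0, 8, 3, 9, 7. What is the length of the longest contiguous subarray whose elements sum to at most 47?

→ 7: sum 7, len 1
→ 0: sum 7, len 2
→ 8: sum 15, len 3
→ 9: sum 24, len 4
→ 2: sum 26, len 5
→ 2: sum 28, len 6
→ 9: sum 37, len 7
→ 7: sum 44, len 8
→ 7 (dropped 7): sum 44, len 8
→ 1: sum 45, len 9
→ 7 (dropped 0, 8): sum 44, len 8
→ 4 (dropped 9): sum 39, len 8
→ 1: sum 40, len 9
→ 5: sum 45, len 10
→ 0: sum 45, len 11
→ 8 (dropped 2, 2, 9): sum 40, len 9
→ 3: sum 43, len 10
→ 9 (dropped 7): sum 45, len 10
→ 7 (dropped 7): sum 45, len 10
Longest length seen: 11.

11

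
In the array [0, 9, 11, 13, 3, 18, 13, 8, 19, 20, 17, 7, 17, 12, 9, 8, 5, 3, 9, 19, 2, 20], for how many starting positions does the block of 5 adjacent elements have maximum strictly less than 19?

[0, 9, 11, 13, 3] → max 13  < 19 ✓
[9, 11, 13, 3, 18] → max 18  < 19 ✓
[11, 13, 3, 18, 13] → max 18  < 19 ✓
[13, 3, 18, 13, 8] → max 18  < 19 ✓
[3, 18, 13, 8, 19] → max 19
[18, 13, 8, 19, 20] → max 20
[13, 8, 19, 20, 17] → max 20
[8, 19, 20, 17, 7] → max 20
[19, 20, 17, 7, 17] → max 20
[20, 17, 7, 17, 12] → max 20
[17, 7, 17, 12, 9] → max 17  < 19 ✓
[7, 17, 12, 9, 8] → max 17  < 19 ✓
[17, 12, 9, 8, 5] → max 17  < 19 ✓
[12, 9, 8, 5, 3] → max 12  < 19 ✓
[9, 8, 5, 3, 9] → max 9  < 19 ✓
[8, 5, 3, 9, 19] → max 19
[5, 3, 9, 19, 2] → max 19
[3, 9, 19, 2, 20] → max 20
9 windows satisfy the condition.

9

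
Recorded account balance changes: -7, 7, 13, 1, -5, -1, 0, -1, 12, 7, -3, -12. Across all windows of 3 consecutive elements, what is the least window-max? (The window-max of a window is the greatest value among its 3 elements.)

Each size-3 window and its max:
-7 7 13 → max 13
7 13 1 → max 13
13 1 -5 → max 13
1 -5 -1 → max 1
-5 -1 0 → max 0
-1 0 -1 → max 0
0 -1 12 → max 12
-1 12 7 → max 12
12 7 -3 → max 12
7 -3 -12 → max 7
Least of these is 0.

0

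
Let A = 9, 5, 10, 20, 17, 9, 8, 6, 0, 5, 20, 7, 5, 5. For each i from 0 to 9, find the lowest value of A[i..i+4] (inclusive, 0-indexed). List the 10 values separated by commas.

5, 5, 8, 6, 0, 0, 0, 0, 0, 5

9 5 10 20 17 → min 5
5 10 20 17 9 → min 5
10 20 17 9 8 → min 8
20 17 9 8 6 → min 6
17 9 8 6 0 → min 0
9 8 6 0 5 → min 0
8 6 0 5 20 → min 0
6 0 5 20 7 → min 0
0 5 20 7 5 → min 0
5 20 7 5 5 → min 5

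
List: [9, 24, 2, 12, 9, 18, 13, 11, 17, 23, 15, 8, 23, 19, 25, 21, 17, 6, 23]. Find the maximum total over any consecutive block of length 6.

113

9 24 2 12 9 18 → sum 74
24 2 12 9 18 13 → sum 78
2 12 9 18 13 11 → sum 65
12 9 18 13 11 17 → sum 80
9 18 13 11 17 23 → sum 91
18 13 11 17 23 15 → sum 97
13 11 17 23 15 8 → sum 87
11 17 23 15 8 23 → sum 97
17 23 15 8 23 19 → sum 105
23 15 8 23 19 25 → sum 113
15 8 23 19 25 21 → sum 111
8 23 19 25 21 17 → sum 113
23 19 25 21 17 6 → sum 111
19 25 21 17 6 23 → sum 111
Maximum of these is 113.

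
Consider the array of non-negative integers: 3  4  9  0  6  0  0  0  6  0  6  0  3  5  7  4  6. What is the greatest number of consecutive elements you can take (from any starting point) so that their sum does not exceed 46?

14

[3] sum 3 len 1
[3, 4] sum 7 len 2
[3, 4, 9] sum 16 len 3
[3, 4, 9, 0] sum 16 len 4
[3, 4, 9, 0, 6] sum 22 len 5
[3, 4, 9, 0, 6, 0] sum 22 len 6
[3, 4, 9, 0, 6, 0, 0] sum 22 len 7
[3, 4, 9, 0, 6, 0, 0, 0] sum 22 len 8
[3, 4, 9, 0, 6, 0, 0, 0, 6] sum 28 len 9
[3, 4, 9, 0, 6, 0, 0, 0, 6, 0] sum 28 len 10
[3, 4, 9, 0, 6, 0, 0, 0, 6, 0, 6] sum 34 len 11
[3, 4, 9, 0, 6, 0, 0, 0, 6, 0, 6, 0] sum 34 len 12
[3, 4, 9, 0, 6, 0, 0, 0, 6, 0, 6, 0, 3] sum 37 len 13
[3, 4, 9, 0, 6, 0, 0, 0, 6, 0, 6, 0, 3, 5] sum 42 len 14
[4, 9, 0, 6, 0, 0, 0, 6, 0, 6, 0, 3, 5, 7] sum 46 len 14
[9, 0, 6, 0, 0, 0, 6, 0, 6, 0, 3, 5, 7, 4] sum 46 len 14
[0, 6, 0, 0, 0, 6, 0, 6, 0, 3, 5, 7, 4, 6] sum 43 len 14
Longest length seen: 14.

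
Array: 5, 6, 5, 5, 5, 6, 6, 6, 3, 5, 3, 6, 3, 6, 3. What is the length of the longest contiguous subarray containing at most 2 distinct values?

add 5: window [5] (1 distinct), len 1
add 6: window [5, 6] (2 distinct), len 2
add 5: window [5, 6, 5] (2 distinct), len 3
add 5: window [5, 6, 5, 5] (2 distinct), len 4
add 5: window [5, 6, 5, 5, 5] (2 distinct), len 5
add 6: window [5, 6, 5, 5, 5, 6] (2 distinct), len 6
add 6: window [5, 6, 5, 5, 5, 6, 6] (2 distinct), len 7
add 6: window [5, 6, 5, 5, 5, 6, 6, 6] (2 distinct), len 8
add 3: window [6, 6, 6, 3] (2 distinct), len 4
add 5: window [3, 5] (2 distinct), len 2
add 3: window [3, 5, 3] (2 distinct), len 3
add 6: window [3, 6] (2 distinct), len 2
add 3: window [3, 6, 3] (2 distinct), len 3
add 6: window [3, 6, 3, 6] (2 distinct), len 4
add 3: window [3, 6, 3, 6, 3] (2 distinct), len 5
Longest length with ≤2 distinct: 8.

8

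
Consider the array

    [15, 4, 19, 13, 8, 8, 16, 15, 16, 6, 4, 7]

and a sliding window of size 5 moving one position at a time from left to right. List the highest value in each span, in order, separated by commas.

19, 19, 19, 16, 16, 16, 16, 16

Sliding a size-5 window across the 12 values:
[15, 4, 19, 13, 8] → max 19
[4, 19, 13, 8, 8] → max 19
[19, 13, 8, 8, 16] → max 19
[13, 8, 8, 16, 15] → max 16
[8, 8, 16, 15, 16] → max 16
[8, 16, 15, 16, 6] → max 16
[16, 15, 16, 6, 4] → max 16
[15, 16, 6, 4, 7] → max 16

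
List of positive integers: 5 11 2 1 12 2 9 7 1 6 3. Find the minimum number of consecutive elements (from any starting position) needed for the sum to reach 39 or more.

7

Extend right; whenever the sum reaches 39, record the length and shrink from the left:
add 5: running sum 5 < 39
add 11: running sum 16 < 39
add 2: running sum 18 < 39
add 1: running sum 19 < 39
add 12: running sum 31 < 39
add 2: running sum 33 < 39
end 6: [5, 11, 2, 1, 12, 2, 9] sum 42, len 7
end 7: [11, 2, 1, 12, 2, 9, 7] sum 44, len 7
end 8: [11, 2, 1, 12, 2, 9, 7, 1] sum 45, len 8
end 9: [2, 1, 12, 2, 9, 7, 1, 6] sum 40, len 8
end 10: [12, 2, 9, 7, 1, 6, 3] sum 40, len 7
Shortest qualifying length: 7.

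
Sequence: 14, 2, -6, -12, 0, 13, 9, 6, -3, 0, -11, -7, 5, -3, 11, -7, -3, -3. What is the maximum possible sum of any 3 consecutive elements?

Window sums for each of the 16 positions:
(14, 2, -6) → sum 10
(2, -6, -12) → sum -16
(-6, -12, 0) → sum -18
(-12, 0, 13) → sum 1
(0, 13, 9) → sum 22
(13, 9, 6) → sum 28
(9, 6, -3) → sum 12
(6, -3, 0) → sum 3
(-3, 0, -11) → sum -14
(0, -11, -7) → sum -18
(-11, -7, 5) → sum -13
(-7, 5, -3) → sum -5
(5, -3, 11) → sum 13
(-3, 11, -7) → sum 1
(11, -7, -3) → sum 1
(-7, -3, -3) → sum -13
Maximum of these is 28.

28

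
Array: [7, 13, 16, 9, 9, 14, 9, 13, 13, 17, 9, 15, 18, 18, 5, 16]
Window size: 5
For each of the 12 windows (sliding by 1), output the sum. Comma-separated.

54, 61, 57, 54, 58, 66, 61, 67, 72, 77, 65, 72

[7, 13, 16, 9, 9] → sum 54
[13, 16, 9, 9, 14] → sum 61
[16, 9, 9, 14, 9] → sum 57
[9, 9, 14, 9, 13] → sum 54
[9, 14, 9, 13, 13] → sum 58
[14, 9, 13, 13, 17] → sum 66
[9, 13, 13, 17, 9] → sum 61
[13, 13, 17, 9, 15] → sum 67
[13, 17, 9, 15, 18] → sum 72
[17, 9, 15, 18, 18] → sum 77
[9, 15, 18, 18, 5] → sum 65
[15, 18, 18, 5, 16] → sum 72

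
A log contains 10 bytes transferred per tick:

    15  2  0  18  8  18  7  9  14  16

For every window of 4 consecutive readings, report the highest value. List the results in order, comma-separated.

(15, 2, 0, 18) → max 18
(2, 0, 18, 8) → max 18
(0, 18, 8, 18) → max 18
(18, 8, 18, 7) → max 18
(8, 18, 7, 9) → max 18
(18, 7, 9, 14) → max 18
(7, 9, 14, 16) → max 16

18, 18, 18, 18, 18, 18, 16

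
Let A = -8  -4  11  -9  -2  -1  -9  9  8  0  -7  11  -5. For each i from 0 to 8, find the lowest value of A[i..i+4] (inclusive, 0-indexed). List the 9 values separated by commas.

-9, -9, -9, -9, -9, -9, -9, -7, -7

Sliding a size-5 window across the 13 values:
(-8, -4, 11, -9, -2) → min -9
(-4, 11, -9, -2, -1) → min -9
(11, -9, -2, -1, -9) → min -9
(-9, -2, -1, -9, 9) → min -9
(-2, -1, -9, 9, 8) → min -9
(-1, -9, 9, 8, 0) → min -9
(-9, 9, 8, 0, -7) → min -9
(9, 8, 0, -7, 11) → min -7
(8, 0, -7, 11, -5) → min -7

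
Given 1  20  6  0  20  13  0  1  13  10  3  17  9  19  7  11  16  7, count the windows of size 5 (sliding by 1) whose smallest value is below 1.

1 20 6 0 20 → min 0  < 1 ✓
20 6 0 20 13 → min 0  < 1 ✓
6 0 20 13 0 → min 0  < 1 ✓
0 20 13 0 1 → min 0  < 1 ✓
20 13 0 1 13 → min 0  < 1 ✓
13 0 1 13 10 → min 0  < 1 ✓
0 1 13 10 3 → min 0  < 1 ✓
1 13 10 3 17 → min 1
13 10 3 17 9 → min 3
10 3 17 9 19 → min 3
3 17 9 19 7 → min 3
17 9 19 7 11 → min 7
9 19 7 11 16 → min 7
19 7 11 16 7 → min 7
7 windows satisfy the condition.

7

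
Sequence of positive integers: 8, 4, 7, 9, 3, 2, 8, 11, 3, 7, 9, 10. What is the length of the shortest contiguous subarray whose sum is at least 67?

add 8: running sum 8 < 67
add 4: running sum 12 < 67
add 7: running sum 19 < 67
add 9: running sum 28 < 67
add 3: running sum 31 < 67
add 2: running sum 33 < 67
add 8: running sum 41 < 67
add 11: running sum 52 < 67
add 3: running sum 55 < 67
add 7: running sum 62 < 67
add 9: shortest ending here [8, 4, 7, 9, 3, 2, 8, 11, 3, 7, 9] sum 71, len 11
add 10: shortest ending here [7, 9, 3, 2, 8, 11, 3, 7, 9, 10] sum 69, len 10
Shortest qualifying length: 10.

10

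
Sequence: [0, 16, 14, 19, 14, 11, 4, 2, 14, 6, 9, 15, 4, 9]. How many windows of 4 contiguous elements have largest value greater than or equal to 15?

[0, 16, 14, 19] → max 19  ≥ 15 ✓
[16, 14, 19, 14] → max 19  ≥ 15 ✓
[14, 19, 14, 11] → max 19  ≥ 15 ✓
[19, 14, 11, 4] → max 19  ≥ 15 ✓
[14, 11, 4, 2] → max 14
[11, 4, 2, 14] → max 14
[4, 2, 14, 6] → max 14
[2, 14, 6, 9] → max 14
[14, 6, 9, 15] → max 15  ≥ 15 ✓
[6, 9, 15, 4] → max 15  ≥ 15 ✓
[9, 15, 4, 9] → max 15  ≥ 15 ✓
7 windows satisfy the condition.

7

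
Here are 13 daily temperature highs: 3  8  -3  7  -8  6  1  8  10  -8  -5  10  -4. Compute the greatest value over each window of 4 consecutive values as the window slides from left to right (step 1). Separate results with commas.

8, 8, 7, 7, 8, 10, 10, 10, 10, 10

Sliding a size-4 window across the 13 values:
(3, 8, -3, 7) → max 8
(8, -3, 7, -8) → max 8
(-3, 7, -8, 6) → max 7
(7, -8, 6, 1) → max 7
(-8, 6, 1, 8) → max 8
(6, 1, 8, 10) → max 10
(1, 8, 10, -8) → max 10
(8, 10, -8, -5) → max 10
(10, -8, -5, 10) → max 10
(-8, -5, 10, -4) → max 10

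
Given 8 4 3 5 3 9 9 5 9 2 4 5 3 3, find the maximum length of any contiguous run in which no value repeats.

add 8: [8] len 1
add 4: [8, 4] len 2
add 3: [8, 4, 3] len 3
add 5: [8, 4, 3, 5] len 4
add 3 (repeat 3, move left end past it): [5, 3] len 2
add 9: [5, 3, 9] len 3
add 9 (repeat 9, move left end past it): [9] len 1
add 5: [9, 5] len 2
add 9 (repeat 9, move left end past it): [5, 9] len 2
add 2: [5, 9, 2] len 3
add 4: [5, 9, 2, 4] len 4
add 5 (repeat 5, move left end past it): [9, 2, 4, 5] len 4
add 3: [9, 2, 4, 5, 3] len 5
add 3 (repeat 3, move left end past it): [3] len 1
Longest all-distinct length: 5.

5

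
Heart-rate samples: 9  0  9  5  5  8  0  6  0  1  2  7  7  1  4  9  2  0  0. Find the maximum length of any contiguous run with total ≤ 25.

Extend to the right; shrink from the left whenever the sum exceeds 25:
add 9: [9] sum 9, len 1
add 0: [9, 0] sum 9, len 2
add 9: [9, 0, 9] sum 18, len 3
add 5: [9, 0, 9, 5] sum 23, len 4
add 5: [0, 9, 5, 5] sum 19, len 4
add 8: [5, 5, 8] sum 18, len 3
add 0: [5, 5, 8, 0] sum 18, len 4
add 6: [5, 5, 8, 0, 6] sum 24, len 5
add 0: [5, 5, 8, 0, 6, 0] sum 24, len 6
add 1: [5, 5, 8, 0, 6, 0, 1] sum 25, len 7
add 2: [5, 8, 0, 6, 0, 1, 2] sum 22, len 7
add 7: [8, 0, 6, 0, 1, 2, 7] sum 24, len 7
add 7: [0, 6, 0, 1, 2, 7, 7] sum 23, len 7
add 1: [0, 6, 0, 1, 2, 7, 7, 1] sum 24, len 8
add 4: [0, 1, 2, 7, 7, 1, 4] sum 22, len 7
add 9: [7, 1, 4, 9] sum 21, len 4
add 2: [7, 1, 4, 9, 2] sum 23, len 5
add 0: [7, 1, 4, 9, 2, 0] sum 23, len 6
add 0: [7, 1, 4, 9, 2, 0, 0] sum 23, len 7
Longest length seen: 8.

8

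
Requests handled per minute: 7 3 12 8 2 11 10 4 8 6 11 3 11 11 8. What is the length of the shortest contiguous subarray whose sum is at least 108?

add 7: running sum 7 < 108
add 3: running sum 10 < 108
add 12: running sum 22 < 108
add 8: running sum 30 < 108
add 2: running sum 32 < 108
add 11: running sum 43 < 108
add 10: running sum 53 < 108
add 4: running sum 57 < 108
add 8: running sum 65 < 108
add 6: running sum 71 < 108
add 11: running sum 82 < 108
add 3: running sum 85 < 108
add 11: running sum 96 < 108
add 11: running sum 107 < 108
end 14: [3, 12, 8, 2, 11, 10, 4, 8, 6, 11, 3, 11, 11, 8] sum 108, len 14
Shortest qualifying length: 14.

14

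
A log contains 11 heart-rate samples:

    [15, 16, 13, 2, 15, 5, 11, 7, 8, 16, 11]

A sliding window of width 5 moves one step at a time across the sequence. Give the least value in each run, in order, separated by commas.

2, 2, 2, 2, 5, 5, 7

15 16 13 2 15 → min 2
16 13 2 15 5 → min 2
13 2 15 5 11 → min 2
2 15 5 11 7 → min 2
15 5 11 7 8 → min 5
5 11 7 8 16 → min 5
11 7 8 16 11 → min 7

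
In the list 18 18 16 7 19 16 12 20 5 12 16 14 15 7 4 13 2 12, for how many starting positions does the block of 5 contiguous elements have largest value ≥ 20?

[18, 18, 16, 7, 19] → max 19
[18, 16, 7, 19, 16] → max 19
[16, 7, 19, 16, 12] → max 19
[7, 19, 16, 12, 20] → max 20  ≥ 20 ✓
[19, 16, 12, 20, 5] → max 20  ≥ 20 ✓
[16, 12, 20, 5, 12] → max 20  ≥ 20 ✓
[12, 20, 5, 12, 16] → max 20  ≥ 20 ✓
[20, 5, 12, 16, 14] → max 20  ≥ 20 ✓
[5, 12, 16, 14, 15] → max 16
[12, 16, 14, 15, 7] → max 16
[16, 14, 15, 7, 4] → max 16
[14, 15, 7, 4, 13] → max 15
[15, 7, 4, 13, 2] → max 15
[7, 4, 13, 2, 12] → max 13
5 windows satisfy the condition.

5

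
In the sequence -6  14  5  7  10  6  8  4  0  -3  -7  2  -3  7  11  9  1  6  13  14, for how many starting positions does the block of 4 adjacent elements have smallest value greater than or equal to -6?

(-6, 14, 5, 7) → min -6  ≥ -6 ✓
(14, 5, 7, 10) → min 5  ≥ -6 ✓
(5, 7, 10, 6) → min 5  ≥ -6 ✓
(7, 10, 6, 8) → min 6  ≥ -6 ✓
(10, 6, 8, 4) → min 4  ≥ -6 ✓
(6, 8, 4, 0) → min 0  ≥ -6 ✓
(8, 4, 0, -3) → min -3  ≥ -6 ✓
(4, 0, -3, -7) → min -7
(0, -3, -7, 2) → min -7
(-3, -7, 2, -3) → min -7
(-7, 2, -3, 7) → min -7
(2, -3, 7, 11) → min -3  ≥ -6 ✓
(-3, 7, 11, 9) → min -3  ≥ -6 ✓
(7, 11, 9, 1) → min 1  ≥ -6 ✓
(11, 9, 1, 6) → min 1  ≥ -6 ✓
(9, 1, 6, 13) → min 1  ≥ -6 ✓
(1, 6, 13, 14) → min 1  ≥ -6 ✓
13 windows satisfy the condition.

13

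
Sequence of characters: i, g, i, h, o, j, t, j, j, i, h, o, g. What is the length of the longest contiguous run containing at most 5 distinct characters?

add i: window [i] (1 distinct), len 1
add g: window [i, g] (2 distinct), len 2
add i: window [i, g, i] (2 distinct), len 3
add h: window [i, g, i, h] (3 distinct), len 4
add o: window [i, g, i, h, o] (4 distinct), len 5
add j: window [i, g, i, h, o, j] (5 distinct), len 6
add t: window [i, h, o, j, t] (5 distinct), len 5
add j: window [i, h, o, j, t, j] (5 distinct), len 6
add j: window [i, h, o, j, t, j, j] (5 distinct), len 7
add i: window [i, h, o, j, t, j, j, i] (5 distinct), len 8
add h: window [i, h, o, j, t, j, j, i, h] (5 distinct), len 9
add o: window [i, h, o, j, t, j, j, i, h, o] (5 distinct), len 10
add g: window [j, j, i, h, o, g] (5 distinct), len 6
Longest length with ≤5 distinct: 10.

10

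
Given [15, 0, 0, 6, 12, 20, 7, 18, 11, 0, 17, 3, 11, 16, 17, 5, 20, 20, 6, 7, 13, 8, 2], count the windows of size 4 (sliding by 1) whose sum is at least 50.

[15, 0, 0, 6] → sum 21
[0, 0, 6, 12] → sum 18
[0, 6, 12, 20] → sum 38
[6, 12, 20, 7] → sum 45
[12, 20, 7, 18] → sum 57  ≥ 50 ✓
[20, 7, 18, 11] → sum 56  ≥ 50 ✓
[7, 18, 11, 0] → sum 36
[18, 11, 0, 17] → sum 46
[11, 0, 17, 3] → sum 31
[0, 17, 3, 11] → sum 31
[17, 3, 11, 16] → sum 47
[3, 11, 16, 17] → sum 47
[11, 16, 17, 5] → sum 49
[16, 17, 5, 20] → sum 58  ≥ 50 ✓
[17, 5, 20, 20] → sum 62  ≥ 50 ✓
[5, 20, 20, 6] → sum 51  ≥ 50 ✓
[20, 20, 6, 7] → sum 53  ≥ 50 ✓
[20, 6, 7, 13] → sum 46
[6, 7, 13, 8] → sum 34
[7, 13, 8, 2] → sum 30
6 windows satisfy the condition.

6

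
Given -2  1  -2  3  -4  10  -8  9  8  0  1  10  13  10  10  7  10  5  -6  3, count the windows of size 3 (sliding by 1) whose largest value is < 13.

(-2, 1, -2) → max 1  < 13 ✓
(1, -2, 3) → max 3  < 13 ✓
(-2, 3, -4) → max 3  < 13 ✓
(3, -4, 10) → max 10  < 13 ✓
(-4, 10, -8) → max 10  < 13 ✓
(10, -8, 9) → max 10  < 13 ✓
(-8, 9, 8) → max 9  < 13 ✓
(9, 8, 0) → max 9  < 13 ✓
(8, 0, 1) → max 8  < 13 ✓
(0, 1, 10) → max 10  < 13 ✓
(1, 10, 13) → max 13
(10, 13, 10) → max 13
(13, 10, 10) → max 13
(10, 10, 7) → max 10  < 13 ✓
(10, 7, 10) → max 10  < 13 ✓
(7, 10, 5) → max 10  < 13 ✓
(10, 5, -6) → max 10  < 13 ✓
(5, -6, 3) → max 5  < 13 ✓
15 windows satisfy the condition.

15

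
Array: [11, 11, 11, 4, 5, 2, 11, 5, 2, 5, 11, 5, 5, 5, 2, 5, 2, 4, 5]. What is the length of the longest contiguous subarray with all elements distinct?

[11] len 1
[11] len 1
[11] len 1
[11, 4] len 2
[11, 4, 5] len 3
[11, 4, 5, 2] len 4
[4, 5, 2, 11] len 4
[2, 11, 5] len 3
[11, 5, 2] len 3
[2, 5] len 2
[2, 5, 11] len 3
[11, 5] len 2
[5] len 1
[5] len 1
[5, 2] len 2
[2, 5] len 2
[5, 2] len 2
[5, 2, 4] len 3
[2, 4, 5] len 3
Longest all-distinct length: 4.

4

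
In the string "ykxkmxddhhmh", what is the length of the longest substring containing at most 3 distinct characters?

Extend right; when distinct count exceeds 3, shrink from the left:
[y] 1 distinct, len 1
[y, k] 2 distinct, len 2
[y, k, x] 3 distinct, len 3
[y, k, x, k] 3 distinct, len 4
[k, x, k, m] 3 distinct, len 4
[k, x, k, m, x] 3 distinct, len 5
[m, x, d] 3 distinct, len 3
[m, x, d, d] 3 distinct, len 4
[x, d, d, h] 3 distinct, len 4
[x, d, d, h, h] 3 distinct, len 5
[d, d, h, h, m] 3 distinct, len 5
[d, d, h, h, m, h] 3 distinct, len 6
Longest length with ≤3 distinct: 6.

6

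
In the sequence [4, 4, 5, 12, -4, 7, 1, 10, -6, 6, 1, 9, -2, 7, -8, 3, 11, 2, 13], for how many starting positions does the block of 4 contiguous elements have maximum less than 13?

15

(4, 4, 5, 12) → max 12  < 13 ✓
(4, 5, 12, -4) → max 12  < 13 ✓
(5, 12, -4, 7) → max 12  < 13 ✓
(12, -4, 7, 1) → max 12  < 13 ✓
(-4, 7, 1, 10) → max 10  < 13 ✓
(7, 1, 10, -6) → max 10  < 13 ✓
(1, 10, -6, 6) → max 10  < 13 ✓
(10, -6, 6, 1) → max 10  < 13 ✓
(-6, 6, 1, 9) → max 9  < 13 ✓
(6, 1, 9, -2) → max 9  < 13 ✓
(1, 9, -2, 7) → max 9  < 13 ✓
(9, -2, 7, -8) → max 9  < 13 ✓
(-2, 7, -8, 3) → max 7  < 13 ✓
(7, -8, 3, 11) → max 11  < 13 ✓
(-8, 3, 11, 2) → max 11  < 13 ✓
(3, 11, 2, 13) → max 13
15 windows satisfy the condition.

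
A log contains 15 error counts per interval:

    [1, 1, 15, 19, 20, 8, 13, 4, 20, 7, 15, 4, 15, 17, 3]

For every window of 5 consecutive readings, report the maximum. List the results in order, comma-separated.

20, 20, 20, 20, 20, 20, 20, 20, 20, 17, 17

(1, 1, 15, 19, 20) → max 20
(1, 15, 19, 20, 8) → max 20
(15, 19, 20, 8, 13) → max 20
(19, 20, 8, 13, 4) → max 20
(20, 8, 13, 4, 20) → max 20
(8, 13, 4, 20, 7) → max 20
(13, 4, 20, 7, 15) → max 20
(4, 20, 7, 15, 4) → max 20
(20, 7, 15, 4, 15) → max 20
(7, 15, 4, 15, 17) → max 17
(15, 4, 15, 17, 3) → max 17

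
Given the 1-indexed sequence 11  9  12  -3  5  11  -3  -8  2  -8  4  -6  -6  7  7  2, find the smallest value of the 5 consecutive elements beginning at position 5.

Elements at indices 5..9: 5, 11, -3, -8, 2
min(5, 11, -3, -8, 2) = -8

-8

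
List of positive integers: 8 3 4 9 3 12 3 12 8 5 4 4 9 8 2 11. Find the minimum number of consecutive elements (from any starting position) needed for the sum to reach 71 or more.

11

Extend right; whenever the sum reaches 71, record the length and shrink from the left:
add 8: running sum 8 < 71
add 3: running sum 11 < 71
add 4: running sum 15 < 71
add 9: running sum 24 < 71
add 3: running sum 27 < 71
add 12: running sum 39 < 71
add 3: running sum 42 < 71
add 12: running sum 54 < 71
add 8: running sum 62 < 71
add 5: running sum 67 < 71
add 4: shortest ending here [8, 3, 4, 9, 3, 12, 3, 12, 8, 5, 4] sum 71, len 11
add 4: shortest ending here [8, 3, 4, 9, 3, 12, 3, 12, 8, 5, 4, 4] sum 75, len 12
add 9: shortest ending here [4, 9, 3, 12, 3, 12, 8, 5, 4, 4, 9] sum 73, len 11
add 8: shortest ending here [9, 3, 12, 3, 12, 8, 5, 4, 4, 9, 8] sum 77, len 11
add 2: shortest ending here [9, 3, 12, 3, 12, 8, 5, 4, 4, 9, 8, 2] sum 79, len 12
add 11: shortest ending here [12, 3, 12, 8, 5, 4, 4, 9, 8, 2, 11] sum 78, len 11
Shortest qualifying length: 11.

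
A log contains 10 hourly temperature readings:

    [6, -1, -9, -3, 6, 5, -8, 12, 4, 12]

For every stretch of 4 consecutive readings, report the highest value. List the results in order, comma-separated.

Sliding a size-4 window across the 10 values:
[6, -1, -9, -3] → max 6
[-1, -9, -3, 6] → max 6
[-9, -3, 6, 5] → max 6
[-3, 6, 5, -8] → max 6
[6, 5, -8, 12] → max 12
[5, -8, 12, 4] → max 12
[-8, 12, 4, 12] → max 12

6, 6, 6, 6, 12, 12, 12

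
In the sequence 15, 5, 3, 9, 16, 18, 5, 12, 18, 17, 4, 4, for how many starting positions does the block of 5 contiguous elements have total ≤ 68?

6

(15, 5, 3, 9, 16) → sum 48  ≤ 68 ✓
(5, 3, 9, 16, 18) → sum 51  ≤ 68 ✓
(3, 9, 16, 18, 5) → sum 51  ≤ 68 ✓
(9, 16, 18, 5, 12) → sum 60  ≤ 68 ✓
(16, 18, 5, 12, 18) → sum 69
(18, 5, 12, 18, 17) → sum 70
(5, 12, 18, 17, 4) → sum 56  ≤ 68 ✓
(12, 18, 17, 4, 4) → sum 55  ≤ 68 ✓
6 windows satisfy the condition.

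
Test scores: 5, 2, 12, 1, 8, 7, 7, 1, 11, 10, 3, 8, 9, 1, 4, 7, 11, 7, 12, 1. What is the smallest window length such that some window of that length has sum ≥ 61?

9

add 5: running sum 5 < 61
add 2: running sum 7 < 61
add 12: running sum 19 < 61
add 1: running sum 20 < 61
add 8: running sum 28 < 61
add 7: running sum 35 < 61
add 7: running sum 42 < 61
add 1: running sum 43 < 61
add 11: running sum 54 < 61
end 9: [5, 2, 12, 1, 8, 7, 7, 1, 11, 10] sum 64, len 10
end 10: [2, 12, 1, 8, 7, 7, 1, 11, 10, 3] sum 62, len 10
end 11: [12, 1, 8, 7, 7, 1, 11, 10, 3, 8] sum 68, len 10
end 12: [8, 7, 7, 1, 11, 10, 3, 8, 9] sum 64, len 9
end 13: [8, 7, 7, 1, 11, 10, 3, 8, 9, 1] sum 65, len 10
end 14: [7, 7, 1, 11, 10, 3, 8, 9, 1, 4] sum 61, len 10
end 15: [7, 1, 11, 10, 3, 8, 9, 1, 4, 7] sum 61, len 10
end 16: [11, 10, 3, 8, 9, 1, 4, 7, 11] sum 64, len 9
end 17: [11, 10, 3, 8, 9, 1, 4, 7, 11, 7] sum 71, len 10
end 18: [3, 8, 9, 1, 4, 7, 11, 7, 12] sum 62, len 9
end 19: [3, 8, 9, 1, 4, 7, 11, 7, 12, 1] sum 63, len 10
Shortest qualifying length: 9.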